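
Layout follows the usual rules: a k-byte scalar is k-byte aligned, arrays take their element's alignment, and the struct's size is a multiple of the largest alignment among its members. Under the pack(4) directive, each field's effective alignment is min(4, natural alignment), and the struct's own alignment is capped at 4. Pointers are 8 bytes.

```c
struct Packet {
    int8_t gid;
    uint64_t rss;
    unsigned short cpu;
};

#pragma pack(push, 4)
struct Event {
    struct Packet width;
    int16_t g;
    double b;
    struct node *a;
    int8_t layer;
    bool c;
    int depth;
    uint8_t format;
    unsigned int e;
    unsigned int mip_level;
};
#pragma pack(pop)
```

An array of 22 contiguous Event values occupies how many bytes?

Packet: @0: gid [1B, align 1] → 1; +7 pad (align 8); @8: rss [8B, align 8] → 16; @16: cpu [2B, align 2] → 18; +6 tail pad (align 8); size 24, align 8
@0: width [24B, align 4] → 24
@24: g [2B, align 2] → 26
+2 pad (align 4)
@28: b [8B, align 4] → 36
@36: a [8B, align 4] → 44
@44: layer [1B, align 1] → 45
@45: c [1B, align 1] → 46
+2 pad (align 4)
@48: depth [4B, align 4] → 52
@52: format [1B, align 1] → 53
+3 pad (align 4)
@56: e [4B, align 4] → 60
@60: mip_level [4B, align 4] → 64
size 64, align 4
array of 22: 22 × 64 = 1408

1408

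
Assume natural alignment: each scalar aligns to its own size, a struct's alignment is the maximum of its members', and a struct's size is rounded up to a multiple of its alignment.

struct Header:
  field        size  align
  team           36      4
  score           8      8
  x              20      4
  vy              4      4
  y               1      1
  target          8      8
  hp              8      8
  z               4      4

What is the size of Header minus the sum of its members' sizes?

15

0..36  team  (36B, 4-aligned)
36..40  -- padding (4B)
40..48  score  (8B, 8-aligned)
48..68  x  (20B, 4-aligned)
68..72  vy  (4B, 4-aligned)
72..73  y  (1B, 1-aligned)
73..80  -- padding (7B)
80..88  target  (8B, 8-aligned)
88..96  hp  (8B, 8-aligned)
96..100  z  (4B, 4-aligned)
100..104  -- tail padding (4B)
sizeof = 104, alignof = 8
data bytes 89, size 104 → padding 15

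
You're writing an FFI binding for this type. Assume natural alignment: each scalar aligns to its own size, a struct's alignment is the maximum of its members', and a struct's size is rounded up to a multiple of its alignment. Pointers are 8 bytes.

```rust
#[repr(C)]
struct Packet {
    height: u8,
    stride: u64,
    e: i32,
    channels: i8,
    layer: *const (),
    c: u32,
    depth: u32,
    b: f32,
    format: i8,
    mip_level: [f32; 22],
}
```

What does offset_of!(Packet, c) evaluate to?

0..1  height  (1B, 1-aligned)
1..8  -- padding (7B)
8..16  stride  (8B, 8-aligned)
16..20  e  (4B, 4-aligned)
20..21  channels  (1B, 1-aligned)
21..24  -- padding (3B)
24..32  layer  (8B, 8-aligned)
32..36  c  (4B, 4-aligned)

32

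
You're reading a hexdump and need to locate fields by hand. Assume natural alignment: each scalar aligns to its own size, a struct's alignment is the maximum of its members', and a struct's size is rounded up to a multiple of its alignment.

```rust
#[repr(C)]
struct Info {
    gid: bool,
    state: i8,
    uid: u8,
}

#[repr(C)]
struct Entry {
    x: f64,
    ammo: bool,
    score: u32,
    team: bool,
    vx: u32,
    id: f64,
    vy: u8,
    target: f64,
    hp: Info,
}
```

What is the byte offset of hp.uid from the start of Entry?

Info: @0: gid [1B, align 1] → 1; @1: state [1B, align 1] → 2; @2: uid [1B, align 1] → 3; size 3, align 1
@0: x [8B, align 8] → 8
@8: ammo [1B, align 1] → 9
+3 pad (align 4)
@12: score [4B, align 4] → 16
@16: team [1B, align 1] → 17
+3 pad (align 4)
@20: vx [4B, align 4] → 24
@24: id [8B, align 8] → 32
@32: vy [1B, align 1] → 33
+7 pad (align 8)
@40: target [8B, align 8] → 48
@48: hp [3B, align 1] → 51
within Info: uid at 2
48 + 2 = 50

50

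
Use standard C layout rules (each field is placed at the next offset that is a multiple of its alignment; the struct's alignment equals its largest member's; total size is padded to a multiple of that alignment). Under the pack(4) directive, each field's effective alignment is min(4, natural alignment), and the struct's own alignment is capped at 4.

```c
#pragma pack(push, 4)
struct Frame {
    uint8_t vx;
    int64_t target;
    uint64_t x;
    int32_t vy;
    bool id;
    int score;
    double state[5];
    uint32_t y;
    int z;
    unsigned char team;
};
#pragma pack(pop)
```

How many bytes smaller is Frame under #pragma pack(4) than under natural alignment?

natural layout:
  0..1  vx  (1B, 1-aligned)
  1..8  -- padding (7B)
  8..16  target  (8B, 8-aligned)
  16..24  x  (8B, 8-aligned)
  24..28  vy  (4B, 4-aligned)
  28..29  id  (1B, 1-aligned)
  29..32  -- padding (3B)
  32..36  score  (4B, 4-aligned)
  36..40  -- padding (4B)
  40..80  state  (40B, 8-aligned)
  80..84  y  (4B, 4-aligned)
  84..88  z  (4B, 4-aligned)
  88..89  team  (1B, 1-aligned)
  89..96  -- tail padding (7B)
  sizeof = 96, alignof = 8
packed(4) layout:
  0..1  vx  (1B, 1-aligned)
  1..4  -- padding (3B)
  4..12  target  (8B, 4-aligned)
  12..20  x  (8B, 4-aligned)
  20..24  vy  (4B, 4-aligned)
  24..25  id  (1B, 1-aligned)
  25..28  -- padding (3B)
  28..32  score  (4B, 4-aligned)
  32..72  state  (40B, 4-aligned)
  72..76  y  (4B, 4-aligned)
  76..80  z  (4B, 4-aligned)
  80..81  team  (1B, 1-aligned)
  81..84  -- tail padding (3B)
  sizeof = 84, alignof = 4
96 − 84 = 12

12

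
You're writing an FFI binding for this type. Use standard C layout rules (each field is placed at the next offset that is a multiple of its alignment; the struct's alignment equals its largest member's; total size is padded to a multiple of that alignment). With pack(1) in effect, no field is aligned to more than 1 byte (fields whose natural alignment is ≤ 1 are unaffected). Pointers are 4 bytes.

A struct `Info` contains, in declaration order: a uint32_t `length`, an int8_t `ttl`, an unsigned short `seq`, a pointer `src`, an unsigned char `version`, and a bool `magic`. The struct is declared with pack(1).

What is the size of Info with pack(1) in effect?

0..4  length  (4B, 1-aligned)
4..5  ttl  (1B, 1-aligned)
5..7  seq  (2B, 1-aligned)
7..11  src  (4B, 1-aligned)
11..12  version  (1B, 1-aligned)
12..13  magic  (1B, 1-aligned)
sizeof = 13, alignof = 1

13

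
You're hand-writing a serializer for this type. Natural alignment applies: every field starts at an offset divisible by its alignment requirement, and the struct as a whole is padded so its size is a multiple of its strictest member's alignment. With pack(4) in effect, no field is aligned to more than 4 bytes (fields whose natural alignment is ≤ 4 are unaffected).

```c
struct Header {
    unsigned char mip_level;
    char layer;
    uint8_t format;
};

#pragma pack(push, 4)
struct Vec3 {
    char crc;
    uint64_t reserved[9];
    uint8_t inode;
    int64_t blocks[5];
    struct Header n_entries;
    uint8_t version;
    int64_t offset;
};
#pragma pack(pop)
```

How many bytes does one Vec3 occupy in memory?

Header: mip_level at 0 (size 1, align 1) → ends 1; layer at 1 (size 1, align 1) → ends 2; format at 2 (size 1, align 1) → ends 3; total 3 bytes, alignment 1
crc at 0 (size 1, align 1) → ends 1
pad 3 to align 4 for reserved
reserved at 4 (size 72, align 4) → ends 76
inode at 76 (size 1, align 1) → ends 77
pad 3 to align 4 for blocks
blocks at 80 (size 40, align 4) → ends 120
n_entries at 120 (size 3, align 1) → ends 123
version at 123 (size 1, align 1) → ends 124
offset at 124 (size 8, align 4) → ends 132
total 132 bytes, alignment 4

132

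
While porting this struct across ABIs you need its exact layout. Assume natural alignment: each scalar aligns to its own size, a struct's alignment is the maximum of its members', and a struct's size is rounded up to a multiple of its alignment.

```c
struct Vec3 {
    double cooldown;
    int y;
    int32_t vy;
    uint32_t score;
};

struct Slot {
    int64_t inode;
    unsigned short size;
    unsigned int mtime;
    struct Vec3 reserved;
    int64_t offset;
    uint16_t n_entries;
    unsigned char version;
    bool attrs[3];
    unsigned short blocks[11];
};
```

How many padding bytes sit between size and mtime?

Vec3: 0..8  cooldown  (8B, 8-aligned); 8..12  y  (4B, 4-aligned); 12..16  vy  (4B, 4-aligned); 16..20  score  (4B, 4-aligned); 20..24  -- tail padding (4B); sizeof = 24, alignof = 8
0..8  inode  (8B, 8-aligned)
8..10  size  (2B, 2-aligned)
10..12  -- padding (2B)
12..16  mtime  (4B, 4-aligned)

2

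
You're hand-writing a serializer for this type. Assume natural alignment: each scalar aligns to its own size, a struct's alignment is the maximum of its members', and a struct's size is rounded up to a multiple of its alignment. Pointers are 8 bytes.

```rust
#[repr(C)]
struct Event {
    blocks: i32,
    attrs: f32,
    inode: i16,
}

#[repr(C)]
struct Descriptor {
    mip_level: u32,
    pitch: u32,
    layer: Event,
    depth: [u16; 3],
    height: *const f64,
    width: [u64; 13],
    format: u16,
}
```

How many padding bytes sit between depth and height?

6

Event: blocks at 0 (size 4, align 4) → ends 4; attrs at 4 (size 4, align 4) → ends 8; inode at 8 (size 2, align 2) → ends 10; tail pad 2 to reach multiple of 4; total 12 bytes, alignment 4
mip_level at 0 (size 4, align 4) → ends 4
pitch at 4 (size 4, align 4) → ends 8
layer at 8 (size 12, align 4) → ends 20
depth at 20 (size 6, align 2) → ends 26
pad 6 to align 8 for height
height at 32 (size 8, align 8) → ends 40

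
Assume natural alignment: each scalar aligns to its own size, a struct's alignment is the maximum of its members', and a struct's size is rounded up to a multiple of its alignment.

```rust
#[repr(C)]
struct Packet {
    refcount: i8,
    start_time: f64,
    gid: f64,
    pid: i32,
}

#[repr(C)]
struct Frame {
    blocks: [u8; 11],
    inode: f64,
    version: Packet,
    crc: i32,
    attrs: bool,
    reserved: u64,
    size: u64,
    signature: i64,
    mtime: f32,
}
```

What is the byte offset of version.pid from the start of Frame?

48

Packet: refcount at 0 (size 1, align 1) → ends 1; pad 7 to align 8 for start_time; start_time at 8 (size 8, align 8) → ends 16; gid at 16 (size 8, align 8) → ends 24; pid at 24 (size 4, align 4) → ends 28; tail pad 4 to reach multiple of 8; total 32 bytes, alignment 8
blocks at 0 (size 11, align 1) → ends 11
pad 5 to align 8 for inode
inode at 16 (size 8, align 8) → ends 24
version at 24 (size 32, align 8) → ends 56
within Packet: pid at 24
24 + 24 = 48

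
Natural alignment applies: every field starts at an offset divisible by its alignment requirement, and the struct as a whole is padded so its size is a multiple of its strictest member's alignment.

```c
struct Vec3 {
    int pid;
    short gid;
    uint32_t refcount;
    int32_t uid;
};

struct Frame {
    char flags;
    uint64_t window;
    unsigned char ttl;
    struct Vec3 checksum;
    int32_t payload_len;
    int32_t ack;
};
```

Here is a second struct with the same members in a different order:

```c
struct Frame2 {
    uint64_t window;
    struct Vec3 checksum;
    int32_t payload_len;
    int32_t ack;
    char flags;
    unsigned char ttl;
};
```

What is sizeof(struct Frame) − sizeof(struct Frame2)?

8

Vec3: @0: pid [4B, align 4] → 4; @4: gid [2B, align 2] → 6; +2 pad (align 4); @8: refcount [4B, align 4] → 12; @12: uid [4B, align 4] → 16; size 16, align 4
@0: flags [1B, align 1] → 1
+7 pad (align 8)
@8: window [8B, align 8] → 16
@16: ttl [1B, align 1] → 17
+3 pad (align 4)
@20: checksum [16B, align 4] → 36
@36: payload_len [4B, align 4] → 40
@40: ack [4B, align 4] → 44
+4 tail pad (align 8)
size 48, align 8
— Frame2 —
@0: window [8B, align 8] → 8
@8: checksum [16B, align 4] → 24
@24: payload_len [4B, align 4] → 28
@28: ack [4B, align 4] → 32
@32: flags [1B, align 1] → 33
@33: ttl [1B, align 1] → 34
+6 tail pad (align 8)
size 40, align 8
48 − 40 = 8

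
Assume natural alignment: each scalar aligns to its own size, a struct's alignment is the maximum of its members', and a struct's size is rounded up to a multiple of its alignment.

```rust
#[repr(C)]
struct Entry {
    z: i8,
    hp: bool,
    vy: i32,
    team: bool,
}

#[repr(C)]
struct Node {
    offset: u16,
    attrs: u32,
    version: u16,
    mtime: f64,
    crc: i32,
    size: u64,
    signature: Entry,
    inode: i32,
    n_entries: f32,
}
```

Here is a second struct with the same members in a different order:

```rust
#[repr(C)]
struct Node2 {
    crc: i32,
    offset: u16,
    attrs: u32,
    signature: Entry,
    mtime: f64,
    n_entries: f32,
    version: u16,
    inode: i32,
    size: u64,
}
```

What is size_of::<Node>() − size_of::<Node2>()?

Entry: @0: z [1B, align 1] → 1; @1: hp [1B, align 1] → 2; +2 pad (align 4); @4: vy [4B, align 4] → 8; @8: team [1B, align 1] → 9; +3 tail pad (align 4); size 12, align 4
@0: offset [2B, align 2] → 2
+2 pad (align 4)
@4: attrs [4B, align 4] → 8
@8: version [2B, align 2] → 10
+6 pad (align 8)
@16: mtime [8B, align 8] → 24
@24: crc [4B, align 4] → 28
+4 pad (align 8)
@32: size [8B, align 8] → 40
@40: signature [12B, align 4] → 52
@52: inode [4B, align 4] → 56
@56: n_entries [4B, align 4] → 60
+4 tail pad (align 8)
size 64, align 8
— Node2 —
@0: crc [4B, align 4] → 4
@4: offset [2B, align 2] → 6
+2 pad (align 4)
@8: attrs [4B, align 4] → 12
@12: signature [12B, align 4] → 24
@24: mtime [8B, align 8] → 32
@32: n_entries [4B, align 4] → 36
@36: version [2B, align 2] → 38
+2 pad (align 4)
@40: inode [4B, align 4] → 44
+4 pad (align 8)
@48: size [8B, align 8] → 56
size 56, align 8
64 − 56 = 8

8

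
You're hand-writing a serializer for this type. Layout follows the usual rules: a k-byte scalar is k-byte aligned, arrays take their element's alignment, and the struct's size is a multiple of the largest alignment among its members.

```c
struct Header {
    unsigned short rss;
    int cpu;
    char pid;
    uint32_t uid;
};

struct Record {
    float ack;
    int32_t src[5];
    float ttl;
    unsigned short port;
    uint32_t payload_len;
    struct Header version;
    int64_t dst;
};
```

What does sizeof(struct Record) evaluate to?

Header: @0: rss [2B, align 2] → 2; +2 pad (align 4); @4: cpu [4B, align 4] → 8; @8: pid [1B, align 1] → 9; +3 pad (align 4); @12: uid [4B, align 4] → 16; size 16, align 4
@0: ack [4B, align 4] → 4
@4: src [20B, align 4] → 24
@24: ttl [4B, align 4] → 28
@28: port [2B, align 2] → 30
+2 pad (align 4)
@32: payload_len [4B, align 4] → 36
@36: version [16B, align 4] → 52
+4 pad (align 8)
@56: dst [8B, align 8] → 64
size 64, align 8

64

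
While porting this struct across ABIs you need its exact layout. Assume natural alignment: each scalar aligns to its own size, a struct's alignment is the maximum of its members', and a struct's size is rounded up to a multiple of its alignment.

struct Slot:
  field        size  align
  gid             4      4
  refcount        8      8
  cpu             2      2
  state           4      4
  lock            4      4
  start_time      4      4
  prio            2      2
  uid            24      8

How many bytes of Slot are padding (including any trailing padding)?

12

0..4  gid  (4B, 4-aligned)
4..8  -- padding (4B)
8..16  refcount  (8B, 8-aligned)
16..18  cpu  (2B, 2-aligned)
18..20  -- padding (2B)
20..24  state  (4B, 4-aligned)
24..28  lock  (4B, 4-aligned)
28..32  start_time  (4B, 4-aligned)
32..34  prio  (2B, 2-aligned)
34..40  -- padding (6B)
40..64  uid  (24B, 8-aligned)
sizeof = 64, alignof = 8
data bytes 52, size 64 → padding 12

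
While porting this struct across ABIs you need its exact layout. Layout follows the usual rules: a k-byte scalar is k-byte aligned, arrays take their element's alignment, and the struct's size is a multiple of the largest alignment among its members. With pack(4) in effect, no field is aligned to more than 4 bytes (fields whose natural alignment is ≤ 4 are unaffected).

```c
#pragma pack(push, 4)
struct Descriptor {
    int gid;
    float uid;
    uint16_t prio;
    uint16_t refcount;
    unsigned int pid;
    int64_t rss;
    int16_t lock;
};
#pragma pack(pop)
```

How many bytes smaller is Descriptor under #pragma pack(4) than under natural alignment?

natural layout:
  gid at 0 (size 4, align 4) → ends 4
  uid at 4 (size 4, align 4) → ends 8
  prio at 8 (size 2, align 2) → ends 10
  refcount at 10 (size 2, align 2) → ends 12
  pid at 12 (size 4, align 4) → ends 16
  rss at 16 (size 8, align 8) → ends 24
  lock at 24 (size 2, align 2) → ends 26
  tail pad 6 to reach multiple of 8
  total 32 bytes, alignment 8
packed(4) layout:
  gid at 0 (size 4, align 4) → ends 4
  uid at 4 (size 4, align 4) → ends 8
  prio at 8 (size 2, align 2) → ends 10
  refcount at 10 (size 2, align 2) → ends 12
  pid at 12 (size 4, align 4) → ends 16
  rss at 16 (size 8, align 4) → ends 24
  lock at 24 (size 2, align 2) → ends 26
  tail pad 2 to reach multiple of 4
  total 28 bytes, alignment 4
32 − 28 = 4

4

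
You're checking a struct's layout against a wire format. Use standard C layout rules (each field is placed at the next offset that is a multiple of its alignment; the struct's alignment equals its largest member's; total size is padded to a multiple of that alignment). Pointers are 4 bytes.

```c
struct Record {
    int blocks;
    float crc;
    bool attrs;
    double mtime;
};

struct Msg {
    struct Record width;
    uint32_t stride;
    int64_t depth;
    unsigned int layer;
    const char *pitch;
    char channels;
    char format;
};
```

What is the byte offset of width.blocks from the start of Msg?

0

Record: blocks at 0 (size 4, align 4) → ends 4; crc at 4 (size 4, align 4) → ends 8; attrs at 8 (size 1, align 1) → ends 9; pad 7 to align 8 for mtime; mtime at 16 (size 8, align 8) → ends 24; total 24 bytes, alignment 8
width at 0 (size 24, align 8) → ends 24
within Record: blocks at 0
0 + 0 = 0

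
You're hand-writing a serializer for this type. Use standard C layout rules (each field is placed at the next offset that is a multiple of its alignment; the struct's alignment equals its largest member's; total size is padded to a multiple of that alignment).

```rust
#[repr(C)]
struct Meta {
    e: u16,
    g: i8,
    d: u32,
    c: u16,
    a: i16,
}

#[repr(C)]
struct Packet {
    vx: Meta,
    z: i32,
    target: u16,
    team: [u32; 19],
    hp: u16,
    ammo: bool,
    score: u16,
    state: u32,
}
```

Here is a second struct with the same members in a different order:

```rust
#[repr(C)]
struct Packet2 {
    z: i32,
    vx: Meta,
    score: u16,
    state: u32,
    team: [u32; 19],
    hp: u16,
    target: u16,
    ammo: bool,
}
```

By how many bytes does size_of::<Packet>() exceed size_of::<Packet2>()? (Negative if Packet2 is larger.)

0

Meta: e at 0 (size 2, align 2) → ends 2; g at 2 (size 1, align 1) → ends 3; pad 1 to align 4 for d; d at 4 (size 4, align 4) → ends 8; c at 8 (size 2, align 2) → ends 10; a at 10 (size 2, align 2) → ends 12; total 12 bytes, alignment 4
vx at 0 (size 12, align 4) → ends 12
z at 12 (size 4, align 4) → ends 16
target at 16 (size 2, align 2) → ends 18
pad 2 to align 4 for team
team at 20 (size 76, align 4) → ends 96
hp at 96 (size 2, align 2) → ends 98
ammo at 98 (size 1, align 1) → ends 99
pad 1 to align 2 for score
score at 100 (size 2, align 2) → ends 102
pad 2 to align 4 for state
state at 104 (size 4, align 4) → ends 108
total 108 bytes, alignment 4
— Packet2 —
z at 0 (size 4, align 4) → ends 4
vx at 4 (size 12, align 4) → ends 16
score at 16 (size 2, align 2) → ends 18
pad 2 to align 4 for state
state at 20 (size 4, align 4) → ends 24
team at 24 (size 76, align 4) → ends 100
hp at 100 (size 2, align 2) → ends 102
target at 102 (size 2, align 2) → ends 104
ammo at 104 (size 1, align 1) → ends 105
tail pad 3 to reach multiple of 4
total 108 bytes, alignment 4
108 − 108 = 0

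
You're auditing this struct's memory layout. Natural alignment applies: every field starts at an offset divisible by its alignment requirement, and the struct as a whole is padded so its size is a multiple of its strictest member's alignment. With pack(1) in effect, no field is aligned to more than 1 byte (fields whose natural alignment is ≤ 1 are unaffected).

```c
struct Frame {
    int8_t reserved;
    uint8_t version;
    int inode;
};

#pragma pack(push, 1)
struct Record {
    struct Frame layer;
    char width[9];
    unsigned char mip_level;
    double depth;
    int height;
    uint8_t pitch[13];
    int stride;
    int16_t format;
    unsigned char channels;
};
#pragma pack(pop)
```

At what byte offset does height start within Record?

26

Frame: @0: reserved [1B, align 1] → 1; @1: version [1B, align 1] → 2; +2 pad (align 4); @4: inode [4B, align 4] → 8; size 8, align 4
@0: layer [8B, align 1] → 8
@8: width [9B, align 1] → 17
@17: mip_level [1B, align 1] → 18
@18: depth [8B, align 1] → 26
@26: height [4B, align 1] → 30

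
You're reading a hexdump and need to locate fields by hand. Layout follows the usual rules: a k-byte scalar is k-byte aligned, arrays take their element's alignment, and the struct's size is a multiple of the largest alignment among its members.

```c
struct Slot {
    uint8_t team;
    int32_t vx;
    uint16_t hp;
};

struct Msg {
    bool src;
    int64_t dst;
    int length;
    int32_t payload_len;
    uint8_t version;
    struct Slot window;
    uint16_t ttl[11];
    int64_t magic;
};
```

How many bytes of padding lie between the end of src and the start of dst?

7

Slot: 0..1  team  (1B, 1-aligned); 1..4  -- padding (3B); 4..8  vx  (4B, 4-aligned); 8..10  hp  (2B, 2-aligned); 10..12  -- tail padding (2B); sizeof = 12, alignof = 4
0..1  src  (1B, 1-aligned)
1..8  -- padding (7B)
8..16  dst  (8B, 8-aligned)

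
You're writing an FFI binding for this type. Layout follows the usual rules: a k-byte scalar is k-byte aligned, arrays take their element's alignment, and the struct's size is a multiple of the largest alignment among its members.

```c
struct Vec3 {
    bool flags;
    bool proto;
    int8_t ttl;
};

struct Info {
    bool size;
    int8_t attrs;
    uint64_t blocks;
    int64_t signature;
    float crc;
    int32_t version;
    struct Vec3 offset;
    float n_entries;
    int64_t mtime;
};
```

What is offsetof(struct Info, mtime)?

Vec3: 0..1  flags  (1B, 1-aligned); 1..2  proto  (1B, 1-aligned); 2..3  ttl  (1B, 1-aligned); sizeof = 3, alignof = 1
0..1  size  (1B, 1-aligned)
1..2  attrs  (1B, 1-aligned)
2..8  -- padding (6B)
8..16  blocks  (8B, 8-aligned)
16..24  signature  (8B, 8-aligned)
24..28  crc  (4B, 4-aligned)
28..32  version  (4B, 4-aligned)
32..35  offset  (3B, 1-aligned)
35..36  -- padding (1B)
36..40  n_entries  (4B, 4-aligned)
40..48  mtime  (8B, 8-aligned)

40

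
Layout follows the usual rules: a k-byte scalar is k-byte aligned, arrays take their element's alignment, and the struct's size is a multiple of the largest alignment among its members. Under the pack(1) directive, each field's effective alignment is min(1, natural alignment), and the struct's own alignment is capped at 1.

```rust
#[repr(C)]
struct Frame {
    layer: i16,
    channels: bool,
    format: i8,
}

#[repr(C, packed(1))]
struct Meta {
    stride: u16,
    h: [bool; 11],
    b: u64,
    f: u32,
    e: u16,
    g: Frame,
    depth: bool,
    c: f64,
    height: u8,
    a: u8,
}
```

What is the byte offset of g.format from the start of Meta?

Frame: 0..2  layer  (2B, 2-aligned); 2..3  channels  (1B, 1-aligned); 3..4  format  (1B, 1-aligned); sizeof = 4, alignof = 2
0..2  stride  (2B, 1-aligned)
2..13  h  (11B, 1-aligned)
13..21  b  (8B, 1-aligned)
21..25  f  (4B, 1-aligned)
25..27  e  (2B, 1-aligned)
27..31  g  (4B, 1-aligned)
within Frame: format at 3
27 + 3 = 30

30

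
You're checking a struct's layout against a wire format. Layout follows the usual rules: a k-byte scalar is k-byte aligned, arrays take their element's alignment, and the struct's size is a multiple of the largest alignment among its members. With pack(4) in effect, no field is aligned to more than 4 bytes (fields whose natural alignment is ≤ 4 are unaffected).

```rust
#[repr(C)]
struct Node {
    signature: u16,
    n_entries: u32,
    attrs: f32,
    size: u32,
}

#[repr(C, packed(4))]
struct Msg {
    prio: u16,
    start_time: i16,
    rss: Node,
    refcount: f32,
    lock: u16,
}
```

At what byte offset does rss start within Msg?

4

Node: @0: signature [2B, align 2] → 2; +2 pad (align 4); @4: n_entries [4B, align 4] → 8; @8: attrs [4B, align 4] → 12; @12: size [4B, align 4] → 16; size 16, align 4
@0: prio [2B, align 2] → 2
@2: start_time [2B, align 2] → 4
@4: rss [16B, align 4] → 20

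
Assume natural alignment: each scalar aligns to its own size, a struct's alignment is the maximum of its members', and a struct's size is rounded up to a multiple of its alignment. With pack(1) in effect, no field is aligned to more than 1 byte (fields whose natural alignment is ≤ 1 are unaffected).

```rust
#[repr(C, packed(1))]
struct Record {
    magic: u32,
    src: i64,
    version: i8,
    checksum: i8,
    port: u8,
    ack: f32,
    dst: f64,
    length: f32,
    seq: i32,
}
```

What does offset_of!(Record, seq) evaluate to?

magic at 0 (size 4, align 1) → ends 4
src at 4 (size 8, align 1) → ends 12
version at 12 (size 1, align 1) → ends 13
checksum at 13 (size 1, align 1) → ends 14
port at 14 (size 1, align 1) → ends 15
ack at 15 (size 4, align 1) → ends 19
dst at 19 (size 8, align 1) → ends 27
length at 27 (size 4, align 1) → ends 31
seq at 31 (size 4, align 1) → ends 35

31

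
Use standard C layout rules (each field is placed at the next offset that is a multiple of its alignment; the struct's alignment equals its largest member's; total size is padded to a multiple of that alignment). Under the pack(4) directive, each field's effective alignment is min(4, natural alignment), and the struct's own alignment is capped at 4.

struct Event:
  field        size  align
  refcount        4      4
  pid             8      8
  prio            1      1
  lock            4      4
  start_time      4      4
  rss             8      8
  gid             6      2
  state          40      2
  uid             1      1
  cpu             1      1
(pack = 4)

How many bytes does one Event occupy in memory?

80 bytes

0..4  refcount  (4B, 4-aligned)
4..12  pid  (8B, 4-aligned)
12..13  prio  (1B, 1-aligned)
13..16  -- padding (3B)
16..20  lock  (4B, 4-aligned)
20..24  start_time  (4B, 4-aligned)
24..32  rss  (8B, 4-aligned)
32..38  gid  (6B, 2-aligned)
38..78  state  (40B, 2-aligned)
78..79  uid  (1B, 1-aligned)
79..80  cpu  (1B, 1-aligned)
sizeof = 80, alignof = 4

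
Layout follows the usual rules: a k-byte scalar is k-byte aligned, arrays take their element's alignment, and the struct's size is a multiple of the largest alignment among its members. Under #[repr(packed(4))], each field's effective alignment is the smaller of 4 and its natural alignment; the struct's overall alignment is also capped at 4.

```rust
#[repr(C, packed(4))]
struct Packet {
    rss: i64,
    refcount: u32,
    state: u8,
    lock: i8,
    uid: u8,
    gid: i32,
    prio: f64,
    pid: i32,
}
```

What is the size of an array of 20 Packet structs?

640

rss at 0 (size 8, align 4) → ends 8
refcount at 8 (size 4, align 4) → ends 12
state at 12 (size 1, align 1) → ends 13
lock at 13 (size 1, align 1) → ends 14
uid at 14 (size 1, align 1) → ends 15
pad 1 to align 4 for gid
gid at 16 (size 4, align 4) → ends 20
prio at 20 (size 8, align 4) → ends 28
pid at 28 (size 4, align 4) → ends 32
total 32 bytes, alignment 4
array of 20: 20 × 32 = 640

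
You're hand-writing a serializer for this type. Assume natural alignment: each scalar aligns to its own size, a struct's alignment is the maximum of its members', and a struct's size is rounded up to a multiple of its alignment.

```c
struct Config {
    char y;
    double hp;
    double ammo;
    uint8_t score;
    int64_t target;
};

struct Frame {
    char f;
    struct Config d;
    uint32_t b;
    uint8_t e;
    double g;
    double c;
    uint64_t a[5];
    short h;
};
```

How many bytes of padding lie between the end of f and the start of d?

Config: 0..1  y  (1B, 1-aligned); 1..8  -- padding (7B); 8..16  hp  (8B, 8-aligned); 16..24  ammo  (8B, 8-aligned); 24..25  score  (1B, 1-aligned); 25..32  -- padding (7B); 32..40  target  (8B, 8-aligned); sizeof = 40, alignof = 8
0..1  f  (1B, 1-aligned)
1..8  -- padding (7B)
8..48  d  (40B, 8-aligned)

7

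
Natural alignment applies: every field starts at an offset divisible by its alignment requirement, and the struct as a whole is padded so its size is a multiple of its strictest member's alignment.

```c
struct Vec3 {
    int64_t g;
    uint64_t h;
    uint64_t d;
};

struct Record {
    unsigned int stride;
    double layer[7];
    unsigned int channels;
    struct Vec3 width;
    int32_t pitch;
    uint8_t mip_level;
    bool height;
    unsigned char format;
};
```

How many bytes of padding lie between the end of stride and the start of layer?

Vec3: @0: g [8B, align 8] → 8; @8: h [8B, align 8] → 16; @16: d [8B, align 8] → 24; size 24, align 8
@0: stride [4B, align 4] → 4
+4 pad (align 8)
@8: layer [56B, align 8] → 64

4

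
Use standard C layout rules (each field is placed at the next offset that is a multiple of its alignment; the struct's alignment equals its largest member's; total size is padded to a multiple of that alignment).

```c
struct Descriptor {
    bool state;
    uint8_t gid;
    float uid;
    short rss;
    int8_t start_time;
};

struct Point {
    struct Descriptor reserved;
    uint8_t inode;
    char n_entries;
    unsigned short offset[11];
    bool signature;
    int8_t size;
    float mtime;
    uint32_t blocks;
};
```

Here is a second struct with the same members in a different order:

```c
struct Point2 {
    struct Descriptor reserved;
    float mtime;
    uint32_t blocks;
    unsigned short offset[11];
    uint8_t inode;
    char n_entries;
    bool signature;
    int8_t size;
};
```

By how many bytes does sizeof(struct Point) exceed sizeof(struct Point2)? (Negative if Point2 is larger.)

Descriptor: 0..1  state  (1B, 1-aligned); 1..2  gid  (1B, 1-aligned); 2..4  -- padding (2B); 4..8  uid  (4B, 4-aligned); 8..10  rss  (2B, 2-aligned); 10..11  start_time  (1B, 1-aligned); 11..12  -- tail padding (1B); sizeof = 12, alignof = 4
0..12  reserved  (12B, 4-aligned)
12..13  inode  (1B, 1-aligned)
13..14  n_entries  (1B, 1-aligned)
14..36  offset  (22B, 2-aligned)
36..37  signature  (1B, 1-aligned)
37..38  size  (1B, 1-aligned)
38..40  -- padding (2B)
40..44  mtime  (4B, 4-aligned)
44..48  blocks  (4B, 4-aligned)
sizeof = 48, alignof = 4
— Point2 —
0..12  reserved  (12B, 4-aligned)
12..16  mtime  (4B, 4-aligned)
16..20  blocks  (4B, 4-aligned)
20..42  offset  (22B, 2-aligned)
42..43  inode  (1B, 1-aligned)
43..44  n_entries  (1B, 1-aligned)
44..45  signature  (1B, 1-aligned)
45..46  size  (1B, 1-aligned)
46..48  -- tail padding (2B)
sizeof = 48, alignof = 4
48 − 48 = 0

0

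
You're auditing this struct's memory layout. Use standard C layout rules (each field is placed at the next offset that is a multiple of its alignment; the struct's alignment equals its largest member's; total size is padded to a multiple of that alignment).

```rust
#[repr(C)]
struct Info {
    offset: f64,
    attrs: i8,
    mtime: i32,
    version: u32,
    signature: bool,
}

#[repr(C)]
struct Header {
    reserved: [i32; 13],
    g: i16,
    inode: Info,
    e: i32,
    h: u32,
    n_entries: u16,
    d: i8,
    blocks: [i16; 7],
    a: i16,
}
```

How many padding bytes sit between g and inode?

2

Info: @0: offset [8B, align 8] → 8; @8: attrs [1B, align 1] → 9; +3 pad (align 4); @12: mtime [4B, align 4] → 16; @16: version [4B, align 4] → 20; @20: signature [1B, align 1] → 21; +3 tail pad (align 8); size 24, align 8
@0: reserved [52B, align 4] → 52
@52: g [2B, align 2] → 54
+2 pad (align 8)
@56: inode [24B, align 8] → 80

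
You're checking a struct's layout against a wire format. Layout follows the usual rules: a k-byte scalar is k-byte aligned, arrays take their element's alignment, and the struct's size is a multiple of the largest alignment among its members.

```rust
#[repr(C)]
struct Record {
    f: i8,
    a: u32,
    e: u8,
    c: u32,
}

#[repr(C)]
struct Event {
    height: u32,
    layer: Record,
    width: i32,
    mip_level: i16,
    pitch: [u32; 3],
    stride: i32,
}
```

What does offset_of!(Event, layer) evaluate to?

4

Record: f at 0 (size 1, align 1) → ends 1; pad 3 to align 4 for a; a at 4 (size 4, align 4) → ends 8; e at 8 (size 1, align 1) → ends 9; pad 3 to align 4 for c; c at 12 (size 4, align 4) → ends 16; total 16 bytes, alignment 4
height at 0 (size 4, align 4) → ends 4
layer at 4 (size 16, align 4) → ends 20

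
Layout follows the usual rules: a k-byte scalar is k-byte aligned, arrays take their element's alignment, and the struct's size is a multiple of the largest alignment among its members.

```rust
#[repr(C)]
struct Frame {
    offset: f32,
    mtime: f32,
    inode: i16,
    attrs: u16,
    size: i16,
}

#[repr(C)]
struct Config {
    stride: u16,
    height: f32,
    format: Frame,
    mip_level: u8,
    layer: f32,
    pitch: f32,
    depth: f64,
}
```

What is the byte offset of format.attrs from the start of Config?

Frame: @0: offset [4B, align 4] → 4; @4: mtime [4B, align 4] → 8; @8: inode [2B, align 2] → 10; @10: attrs [2B, align 2] → 12; @12: size [2B, align 2] → 14; +2 tail pad (align 4); size 16, align 4
@0: stride [2B, align 2] → 2
+2 pad (align 4)
@4: height [4B, align 4] → 8
@8: format [16B, align 4] → 24
within Frame: attrs at 10
8 + 10 = 18

18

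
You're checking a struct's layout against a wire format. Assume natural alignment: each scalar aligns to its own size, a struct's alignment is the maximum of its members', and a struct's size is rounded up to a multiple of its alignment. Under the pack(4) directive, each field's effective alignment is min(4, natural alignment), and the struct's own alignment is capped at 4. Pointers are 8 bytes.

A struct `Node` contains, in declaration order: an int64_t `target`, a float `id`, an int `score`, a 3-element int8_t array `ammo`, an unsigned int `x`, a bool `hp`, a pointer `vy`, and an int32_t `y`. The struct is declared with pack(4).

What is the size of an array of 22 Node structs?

880

@0: target [8B, align 4] → 8
@8: id [4B, align 4] → 12
@12: score [4B, align 4] → 16
@16: ammo [3B, align 1] → 19
+1 pad (align 4)
@20: x [4B, align 4] → 24
@24: hp [1B, align 1] → 25
+3 pad (align 4)
@28: vy [8B, align 4] → 36
@36: y [4B, align 4] → 40
size 40, align 4
array of 22: 22 × 40 = 880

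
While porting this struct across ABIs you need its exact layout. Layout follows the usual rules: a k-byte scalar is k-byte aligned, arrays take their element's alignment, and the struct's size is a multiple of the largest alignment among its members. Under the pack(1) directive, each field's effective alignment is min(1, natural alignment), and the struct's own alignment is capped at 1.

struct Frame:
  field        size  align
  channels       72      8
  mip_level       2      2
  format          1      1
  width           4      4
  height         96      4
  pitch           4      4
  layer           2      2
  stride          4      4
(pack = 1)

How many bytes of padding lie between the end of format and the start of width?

channels at 0 (size 72, align 1) → ends 72
mip_level at 72 (size 2, align 1) → ends 74
format at 74 (size 1, align 1) → ends 75
width at 75 (size 4, align 1) → ends 79

0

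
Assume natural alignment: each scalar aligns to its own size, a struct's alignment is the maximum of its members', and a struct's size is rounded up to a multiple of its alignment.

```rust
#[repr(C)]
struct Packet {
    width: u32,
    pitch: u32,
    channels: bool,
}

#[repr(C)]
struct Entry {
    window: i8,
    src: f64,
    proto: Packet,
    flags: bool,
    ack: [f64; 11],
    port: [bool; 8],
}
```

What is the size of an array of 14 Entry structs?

1792

Packet: 0..4  width  (4B, 4-aligned); 4..8  pitch  (4B, 4-aligned); 8..9  channels  (1B, 1-aligned); 9..12  -- tail padding (3B); sizeof = 12, alignof = 4
0..1  window  (1B, 1-aligned)
1..8  -- padding (7B)
8..16  src  (8B, 8-aligned)
16..28  proto  (12B, 4-aligned)
28..29  flags  (1B, 1-aligned)
29..32  -- padding (3B)
32..120  ack  (88B, 8-aligned)
120..128  port  (8B, 1-aligned)
sizeof = 128, alignof = 8
array of 14: 14 × 128 = 1792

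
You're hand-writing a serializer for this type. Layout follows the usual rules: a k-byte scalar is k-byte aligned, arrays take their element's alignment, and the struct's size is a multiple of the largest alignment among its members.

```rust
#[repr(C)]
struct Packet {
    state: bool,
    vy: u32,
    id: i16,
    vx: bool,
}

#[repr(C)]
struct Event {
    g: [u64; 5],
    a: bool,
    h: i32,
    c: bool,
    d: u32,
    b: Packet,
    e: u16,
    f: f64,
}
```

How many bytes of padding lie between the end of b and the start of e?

Packet: 0..1  state  (1B, 1-aligned); 1..4  -- padding (3B); 4..8  vy  (4B, 4-aligned); 8..10  id  (2B, 2-aligned); 10..11  vx  (1B, 1-aligned); 11..12  -- tail padding (1B); sizeof = 12, alignof = 4
0..40  g  (40B, 8-aligned)
40..41  a  (1B, 1-aligned)
41..44  -- padding (3B)
44..48  h  (4B, 4-aligned)
48..49  c  (1B, 1-aligned)
49..52  -- padding (3B)
52..56  d  (4B, 4-aligned)
56..68  b  (12B, 4-aligned)
68..70  e  (2B, 2-aligned)

0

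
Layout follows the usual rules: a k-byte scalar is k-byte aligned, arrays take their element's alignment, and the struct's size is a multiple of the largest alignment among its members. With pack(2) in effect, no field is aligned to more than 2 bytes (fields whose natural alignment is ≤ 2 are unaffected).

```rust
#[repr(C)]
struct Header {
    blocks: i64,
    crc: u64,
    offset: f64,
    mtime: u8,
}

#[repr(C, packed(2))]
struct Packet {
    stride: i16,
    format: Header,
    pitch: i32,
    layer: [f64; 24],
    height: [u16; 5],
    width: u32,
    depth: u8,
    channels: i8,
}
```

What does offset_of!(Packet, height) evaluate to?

230

Header: 0..8  blocks  (8B, 8-aligned); 8..16  crc  (8B, 8-aligned); 16..24  offset  (8B, 8-aligned); 24..25  mtime  (1B, 1-aligned); 25..32  -- tail padding (7B); sizeof = 32, alignof = 8
0..2  stride  (2B, 2-aligned)
2..34  format  (32B, 2-aligned)
34..38  pitch  (4B, 2-aligned)
38..230  layer  (192B, 2-aligned)
230..240  height  (10B, 2-aligned)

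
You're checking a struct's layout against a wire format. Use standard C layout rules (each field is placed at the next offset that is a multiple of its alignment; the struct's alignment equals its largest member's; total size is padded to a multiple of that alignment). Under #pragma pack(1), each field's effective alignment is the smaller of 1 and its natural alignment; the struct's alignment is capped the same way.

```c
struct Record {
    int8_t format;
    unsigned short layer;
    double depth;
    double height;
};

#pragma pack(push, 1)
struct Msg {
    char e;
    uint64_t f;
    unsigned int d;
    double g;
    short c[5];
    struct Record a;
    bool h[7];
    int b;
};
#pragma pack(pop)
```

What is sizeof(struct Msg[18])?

Record: 0..1  format  (1B, 1-aligned); 1..2  -- padding (1B); 2..4  layer  (2B, 2-aligned); 4..8  -- padding (4B); 8..16  depth  (8B, 8-aligned); 16..24  height  (8B, 8-aligned); sizeof = 24, alignof = 8
0..1  e  (1B, 1-aligned)
1..9  f  (8B, 1-aligned)
9..13  d  (4B, 1-aligned)
13..21  g  (8B, 1-aligned)
21..31  c  (10B, 1-aligned)
31..55  a  (24B, 1-aligned)
55..62  h  (7B, 1-aligned)
62..66  b  (4B, 1-aligned)
sizeof = 66, alignof = 1
array of 18: 18 × 66 = 1188

1188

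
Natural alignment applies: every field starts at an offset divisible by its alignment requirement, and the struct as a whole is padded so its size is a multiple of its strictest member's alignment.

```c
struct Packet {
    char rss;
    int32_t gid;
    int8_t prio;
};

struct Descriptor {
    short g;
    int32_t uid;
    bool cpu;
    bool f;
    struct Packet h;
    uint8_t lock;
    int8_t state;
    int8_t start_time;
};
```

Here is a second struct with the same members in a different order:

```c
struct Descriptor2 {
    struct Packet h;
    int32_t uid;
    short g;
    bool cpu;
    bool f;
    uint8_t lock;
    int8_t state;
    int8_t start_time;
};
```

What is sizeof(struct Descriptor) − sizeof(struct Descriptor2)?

Packet: @0: rss [1B, align 1] → 1; +3 pad (align 4); @4: gid [4B, align 4] → 8; @8: prio [1B, align 1] → 9; +3 tail pad (align 4); size 12, align 4
@0: g [2B, align 2] → 2
+2 pad (align 4)
@4: uid [4B, align 4] → 8
@8: cpu [1B, align 1] → 9
@9: f [1B, align 1] → 10
+2 pad (align 4)
@12: h [12B, align 4] → 24
@24: lock [1B, align 1] → 25
@25: state [1B, align 1] → 26
@26: start_time [1B, align 1] → 27
+1 tail pad (align 4)
size 28, align 4
— Descriptor2 —
@0: h [12B, align 4] → 12
@12: uid [4B, align 4] → 16
@16: g [2B, align 2] → 18
@18: cpu [1B, align 1] → 19
@19: f [1B, align 1] → 20
@20: lock [1B, align 1] → 21
@21: state [1B, align 1] → 22
@22: start_time [1B, align 1] → 23
+1 tail pad (align 4)
size 24, align 4
28 − 24 = 4

4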